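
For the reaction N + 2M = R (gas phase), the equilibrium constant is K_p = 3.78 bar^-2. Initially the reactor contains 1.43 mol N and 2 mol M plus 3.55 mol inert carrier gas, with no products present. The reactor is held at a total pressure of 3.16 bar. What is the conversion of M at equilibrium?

X = 0.600

Basis: 2 mol M initially; let X = conversion of M. Extent ξ = X.
Species balance: n_N = 1.43 − X; n_M = 2 − 2X; n_R = X; n_I = 3.55 (inert).
n_T = Σnᵢ = 6.98 − 2X.
y_i = n_i/n_T, p_i = y_i·P. K_p = p_R / (p_N p_M^2).
This yields a degree-3 equation in X; solving on (0,1), X = 0.600.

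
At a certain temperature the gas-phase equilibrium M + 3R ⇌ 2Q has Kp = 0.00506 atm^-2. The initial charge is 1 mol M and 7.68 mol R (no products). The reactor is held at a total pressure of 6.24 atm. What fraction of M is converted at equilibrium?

X = 0.372

Take 1 mol M as basis and let X be its fractional conversion, so ξ = X.
Moles: n_M = 1 − X; n_R = 7.68 − 3X; n_Q = 2X.
Total moles n_T = 8.68 − 2X.
With p_i = (n_i/n_T)P, Kp = p_Q^2 / (p_M p_R^3).
This yields a degree-4 equation in X; solving on (0,1), X = 0.372.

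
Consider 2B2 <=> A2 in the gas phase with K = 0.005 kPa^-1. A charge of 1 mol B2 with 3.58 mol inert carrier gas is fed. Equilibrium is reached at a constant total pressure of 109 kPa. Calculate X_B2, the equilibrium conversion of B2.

X = 0.168

Take 1 mol B2 as basis and let X be its fractional conversion, so ξ = 0.5X.
Species balance: n_B2 = 1 − X; n_A2 = 0.5X; n_I = 3.58 (inert).
n_T = Σnᵢ = 4.58 − 0.5X.
Mole fractions y_i = n_i/n_T; K = p_A2 / (p_B2^2) with p_i = y_i·P.
This yields a degree-2 equation in X; solving on (0,1), X = 0.168.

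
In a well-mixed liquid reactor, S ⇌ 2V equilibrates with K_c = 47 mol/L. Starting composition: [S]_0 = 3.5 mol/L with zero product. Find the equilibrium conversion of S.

X = 0.806

Let X = conversion of S; extent ξ = 3.5·X mol/L.
Concentrations: [S] = 3.5 − 3.5X; [V] = 7X.
K_c = [V]^2 / ([S]).
Solving K_c = 47 for X ∈ (0,1): X = 0.806.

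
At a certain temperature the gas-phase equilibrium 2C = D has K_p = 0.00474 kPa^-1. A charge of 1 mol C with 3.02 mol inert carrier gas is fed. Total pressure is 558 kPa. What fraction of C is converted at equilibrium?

X = 0.439

Let X = conversion of C (basis 1 mol C); extent of reaction ξ = 0.5X.
Moles: n_C = 1 − X; n_D = 0.5X; n_I = 3.02 (inert).
Total moles n_T = 4.02 − 0.5X.
With p_i = (n_i/n_T)P, K_p = p_D / (p_C^2).
Setting this equal to 0.00474 kPa^-1 and taking the physical root (0 < X < 1) gives X = 0.439.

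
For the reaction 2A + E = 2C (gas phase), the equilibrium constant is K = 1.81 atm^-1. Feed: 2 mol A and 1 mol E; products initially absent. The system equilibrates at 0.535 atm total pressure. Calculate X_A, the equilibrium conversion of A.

Take 2 mol A as basis and let X be its fractional conversion, so ξ = X.
Mole table: n_A = 2 − 2X; n_E = 1 − X; n_C = 2X.
Summing: n_T = 3 − X.
y_i = n_i/n_T, p_i = y_i·P. K = p_C^2 / (p_A^2 p_E).
Setting this equal to 1.81 atm^-1 and taking the physical root (0 < X < 1) gives X = 0.330.

X = 0.330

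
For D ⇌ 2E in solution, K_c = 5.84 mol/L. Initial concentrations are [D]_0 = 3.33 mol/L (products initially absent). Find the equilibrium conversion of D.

X = 0.478

Let X = conversion of D; extent ξ = 3.33·X mol/L.
Concentrations: [D] = 3.33 − 3.33X; [E] = 6.66X.
K_c = [E]^2 / ([D]).
Solving K_c = 5.84 for X ∈ (0,1): X = 0.478.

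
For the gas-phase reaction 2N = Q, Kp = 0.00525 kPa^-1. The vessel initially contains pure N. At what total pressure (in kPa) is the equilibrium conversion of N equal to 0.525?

P = 163 kPa

Let X = conversion of N (basis 1 mol N); extent of reaction ξ = 0.5X.
Moles: n_N = 1 − X; n_Q = 0.5X.
n_T = Σnᵢ = 1 − 0.5X.
Kp = p_Q / (p_N^2) with p_i = (n_i/n_T)·P.
At X = 0.525: the mole-fraction product g(X) = Π y_i^ν_i = 0.858. Since Kp = g(X)·P^{-1}, P = (g/Kp)^(1/1) = (0.858/0.00525)^(1/1) = 163 kPa.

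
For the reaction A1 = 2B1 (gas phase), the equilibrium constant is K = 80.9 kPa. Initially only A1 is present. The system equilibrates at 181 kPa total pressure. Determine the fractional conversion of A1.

X = 0.317

Basis: 1 mol A1 initially; let X = conversion of A1. Extent ξ = X.
Species balance: n_A1 = 1 − X; n_B1 = 2X.
n_T = Σnᵢ = 1 + X.
With p_i = (n_i/n_T)P, K = p_B1^2 / (p_A1).
This yields a degree-2 equation in X; solving on (0,1), X = 0.317.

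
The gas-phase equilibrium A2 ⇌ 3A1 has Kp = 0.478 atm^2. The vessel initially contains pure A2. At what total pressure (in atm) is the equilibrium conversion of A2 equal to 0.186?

Basis: 1 mol A2 initially; let X = conversion of A2. Extent ξ = X.
At extent ξ: n_A2 = 1 − X; n_A1 = 3X.
n_T = Σnᵢ = 1 + 2X.
Kp = p_A1^3 / (p_A2) with p_i = (n_i/n_T)·P.
At X = 0.186: the mole-fraction product g(X) = Π y_i^ν_i = 0.1134. Since Kp = g(X)·P^{2}, P = (Kp/g)^(1/2) = (0.478/0.1134)^(1/2) = 2.05 atm.

P = 2.05 atm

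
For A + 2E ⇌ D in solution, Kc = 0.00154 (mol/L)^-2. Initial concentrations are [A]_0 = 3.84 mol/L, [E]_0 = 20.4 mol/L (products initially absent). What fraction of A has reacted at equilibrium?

Let X = conversion of A; extent ξ = 3.84·X mol/L.
Concentrations: [A] = 3.84 − 3.84X; [E] = 20.4 − 7.68X; [D] = 3.84X.
Kc = [D] / ([A] [E]^2).
Solving Kc = 0.00154 for X ∈ (0,1): X = 0.330.

X = 0.330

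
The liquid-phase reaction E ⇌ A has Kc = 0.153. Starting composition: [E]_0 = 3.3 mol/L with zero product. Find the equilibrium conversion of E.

X = 0.133

Let X = conversion of E; extent ξ = 3.3·X mol/L.
Concentrations: [E] = 3.3 − 3.3X; [A] = 3.3X.
Kc = [A] / ([E]).
Equating to 0.153: the physical root is X = 0.133.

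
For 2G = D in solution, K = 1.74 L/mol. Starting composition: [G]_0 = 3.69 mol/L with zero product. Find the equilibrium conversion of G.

X = 0.757

Let X = conversion of G; extent ξ = 3.69X/2 mol/L.
Concentrations: [G] = 3.69 − 3.69X; [D] = 1.84X.
K = [D] / ([G]^2).
Equating to 1.74 L/mol: the physical root is X = 0.757.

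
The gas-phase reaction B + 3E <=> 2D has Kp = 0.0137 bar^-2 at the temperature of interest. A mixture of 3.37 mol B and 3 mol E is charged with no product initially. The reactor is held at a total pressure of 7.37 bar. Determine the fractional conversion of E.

X = 0.356

Take 3 mol E as basis and let X be its fractional conversion, so ξ = X.
Mole table: n_B = 3.37 − X; n_E = 3 − 3X; n_D = 2X.
n_T = Σnᵢ = 6.37 − 2X.
y_i = n_i/n_T, p_i = y_i·P. Kp = p_D^2 / (p_B p_E^3).
Equating to 0.0137 bar^-2 and solving on 0 < X < 1: X = 0.356.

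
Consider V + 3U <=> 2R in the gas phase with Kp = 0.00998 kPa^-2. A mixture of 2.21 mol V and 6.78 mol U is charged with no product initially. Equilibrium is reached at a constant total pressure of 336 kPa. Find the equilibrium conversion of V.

Basis: 2.21 mol V initially; let X = conversion of V. Extent ξ = 2.21X.
At extent ξ: n_V = 2.21 − 2.21X; n_U = 6.78 − 6.63X; n_R = 4.42X.
Summing: n_T = 8.99 − 4.42X.
y_i = n_i/n_T, p_i = y_i·P. Kp = p_R^2 / (p_V p_U^3).
This yields a degree-4 equation in X; solving on (0,1), X = 0.864.

X = 0.864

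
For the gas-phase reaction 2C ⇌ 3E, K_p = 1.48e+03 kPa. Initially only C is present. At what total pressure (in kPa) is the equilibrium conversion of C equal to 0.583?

Basis: 1 mol C initially; let X = conversion of C. Extent ξ = 0.5X.
Moles: n_C = 1 − X; n_E = 1.5X.
Summing: n_T = 1 + 0.5X.
K_p = p_E^3 / (p_C^2) with p_i = (n_i/n_T)·P.
At X = 0.583: the mole-fraction product g(X) = Π y_i^ν_i = 2.978. Since K_p = g(X)·P^{1}, P = (K_p/g)^(1/1) = (1.48e+03/2.978)^(1/1) = 497 kPa.

P = 497 kPa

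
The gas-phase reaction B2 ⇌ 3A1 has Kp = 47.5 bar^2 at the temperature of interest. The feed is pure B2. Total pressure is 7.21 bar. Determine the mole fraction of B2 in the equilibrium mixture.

y_B2 = 0.330

Basis: 1 mol B2 initially; let X = conversion of B2. Extent ξ = X.
At extent ξ: n_B2 = 1 − X; n_A1 = 3X.
n_T = Σnᵢ = 1 + 2X.
y_i = n_i/n_T, p_i = y_i·P. Kp = p_A1^3 / (p_B2).
Substituting and setting equal to 47.5 bar^2 gives a polynomial in X; the root in (0,1) is X = 0.404.
Then n_B2 = 0.596, n_T = 1.81, so y_B2 = 0.330.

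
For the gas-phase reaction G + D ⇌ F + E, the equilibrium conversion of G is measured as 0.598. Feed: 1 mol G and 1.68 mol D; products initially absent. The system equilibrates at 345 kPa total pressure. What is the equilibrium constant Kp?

Kp = 0.822

Let X = conversion of G (basis 1 mol G); extent of reaction ξ = X.
At extent ξ: n_G = 1 − X; n_D = 1.68 − X; n_F = X; n_E = X.
n_T stays at 2.68 (no change in mole number).
At X = 0.598: n_G = 0.402, n_D = 1.08, n_F = 0.598, n_E = 0.598, n_T = 2.68.
p_i = (n_i/n_T)·P. Kp = p_F p_E / (p_G p_D) = 0.822.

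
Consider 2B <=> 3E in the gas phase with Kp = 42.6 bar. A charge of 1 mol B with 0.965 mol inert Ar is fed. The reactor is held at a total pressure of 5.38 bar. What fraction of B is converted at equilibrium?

X = 0.732

Let X = conversion of B (basis 1 mol B); extent of reaction ξ = 0.5X.
Species balance: n_B = 1 − X; n_E = 1.5X; n_I = 0.965 (inert).
Summing: n_T = 1.96 + 0.5X.
With p_i = (n_i/n_T)P, Kp = p_E^3 / (p_B^2).
Equating to 42.6 bar and solving on 0 < X < 1: X = 0.732.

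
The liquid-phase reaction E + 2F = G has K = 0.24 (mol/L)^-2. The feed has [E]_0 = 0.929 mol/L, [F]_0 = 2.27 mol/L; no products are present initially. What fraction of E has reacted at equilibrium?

Let X = conversion of E; extent ξ = 0.929·X mol/L.
Concentrations: [E] = 0.929 − 0.929X; [F] = 2.27 − 1.86X; [G] = 0.929X.
K = [G] / ([E] [F]^2).
This equals 0.24 at X = 0.373 (the root in 0 < X < 1).

X = 0.373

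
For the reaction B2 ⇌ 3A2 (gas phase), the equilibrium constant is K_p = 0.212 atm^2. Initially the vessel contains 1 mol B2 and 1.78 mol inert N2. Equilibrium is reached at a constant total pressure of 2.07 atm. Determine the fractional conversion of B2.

Take 1 mol B2 as basis and let X be its fractional conversion, so ξ = X.
Species balance: n_B2 = 1 − X; n_A2 = 3X; n_I = 1.78 (inert).
n_T = Σnᵢ = 2.78 + 2X.
Mole fractions y_i = n_i/n_T; K_p = p_A2^3 / (p_B2) with p_i = y_i·P.
Setting this equal to 0.212 atm^2 and taking the physical root (0 < X < 1) gives X = 0.245.

X = 0.245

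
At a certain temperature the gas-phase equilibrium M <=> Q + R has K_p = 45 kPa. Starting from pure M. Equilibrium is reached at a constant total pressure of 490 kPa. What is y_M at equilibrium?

y_M = 0.550

Basis: 1 mol M initially; let X = conversion of M. Extent ξ = X.
At extent ξ: n_M = 1 − X; n_Q = X; n_R = X.
Summing: n_T = 1 + X.
With p_i = (n_i/n_T)P, K_p = p_Q p_R / (p_M).
Substituting and setting equal to 45 kPa gives a polynomial in X; the root in (0,1) is X = 0.290.
Then n_M = 0.71, n_T = 1.29, so y_M = 0.550.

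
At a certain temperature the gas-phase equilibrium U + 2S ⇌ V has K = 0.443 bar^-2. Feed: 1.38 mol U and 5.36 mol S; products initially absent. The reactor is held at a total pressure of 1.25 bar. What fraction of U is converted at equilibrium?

Let X = conversion of U (basis 1.38 mol U); extent of reaction ξ = 1.38X.
Moles: n_U = 1.38 − 1.38X; n_S = 5.36 − 2.76X; n_V = 1.38X.
Summing: n_T = 6.74 − 2.76X.
Mole fractions y_i = n_i/n_T; K = p_V / (p_U p_S^2) with p_i = y_i·P.
This yields a degree-3 equation in X; solving on (0,1), X = 0.290.

X = 0.290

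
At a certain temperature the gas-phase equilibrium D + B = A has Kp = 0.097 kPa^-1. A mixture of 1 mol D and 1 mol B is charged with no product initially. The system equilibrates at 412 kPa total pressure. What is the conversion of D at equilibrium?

Take 1 mol D as basis and let X be its fractional conversion, so ξ = X.
At extent ξ: n_D = 1 − X; n_B = 1 − X; n_A = X.
Total moles n_T = 2 − X.
y_i = n_i/n_T, p_i = y_i·P. Kp = p_A / (p_D p_B).
Substituting and setting equal to 0.097 kPa^-1 gives a polynomial in X; the root in (0,1) is X = 0.844.

X = 0.844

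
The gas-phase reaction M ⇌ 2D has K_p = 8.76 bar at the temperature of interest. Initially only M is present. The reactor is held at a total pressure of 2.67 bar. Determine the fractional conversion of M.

X = 0.671

Basis: 1 mol M initially; let X = conversion of M. Extent ξ = X.
Moles: n_M = 1 − X; n_D = 2X.
n_T = Σnᵢ = 1 + X.
Mole fractions y_i = n_i/n_T; K_p = p_D^2 / (p_M) with p_i = y_i·P.
Setting this equal to 8.76 bar and taking the physical root (0 < X < 1) gives X = 0.671.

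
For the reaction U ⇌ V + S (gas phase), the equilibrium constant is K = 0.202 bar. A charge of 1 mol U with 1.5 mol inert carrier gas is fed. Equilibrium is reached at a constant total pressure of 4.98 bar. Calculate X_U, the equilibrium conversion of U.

X = 0.284

Take 1 mol U as basis and let X be its fractional conversion, so ξ = X.
Mole table: n_U = 1 − X; n_V = X; n_S = X; n_I = 1.5 (inert).
Total moles n_T = 2.5 + X.
Mole fractions y_i = n_i/n_T; K = p_V p_S / (p_U) with p_i = y_i·P.
Setting this equal to 0.202 bar and taking the physical root (0 < X < 1) gives X = 0.284.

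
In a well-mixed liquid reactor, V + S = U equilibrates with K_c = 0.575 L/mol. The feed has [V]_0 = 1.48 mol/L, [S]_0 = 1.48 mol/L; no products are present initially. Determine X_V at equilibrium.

Let X = conversion of V; extent ξ = 1.48·X mol/L.
Concentrations: [V] = 1.48 − 1.48X; [S] = 1.48 − 1.48X; [U] = 1.48X.
K_c = [U] / ([V] [S]).
Setting equal to 0.575 and solving for X on (0,1) gives X = 0.355.

X = 0.355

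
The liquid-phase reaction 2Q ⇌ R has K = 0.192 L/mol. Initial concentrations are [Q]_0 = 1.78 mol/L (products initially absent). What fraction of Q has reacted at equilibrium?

Let X = conversion of Q; extent ξ = 1.78X/2 mol/L.
Concentrations: [Q] = 1.78 − 1.78X; [R] = 0.89X.
K = [R] / ([Q]^2).
Equating to 0.192 L/mol: the physical root is X = 0.318.

X = 0.318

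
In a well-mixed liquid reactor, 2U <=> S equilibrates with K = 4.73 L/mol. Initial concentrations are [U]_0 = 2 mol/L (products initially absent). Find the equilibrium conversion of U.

Let X = conversion of U; extent ξ = 2X/2 mol/L.
Concentrations: [U] = 2 − 2X; [S] = 1X.
K = [S] / ([U]^2).
Solving K = 4.73 for X ∈ (0,1): X = 0.795.

X = 0.795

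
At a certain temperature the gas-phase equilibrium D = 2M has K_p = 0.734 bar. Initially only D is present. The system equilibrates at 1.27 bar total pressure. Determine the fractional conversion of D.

X = 0.355

Let X = conversion of D (basis 1 mol D); extent of reaction ξ = X.
At extent ξ: n_D = 1 − X; n_M = 2X.
n_T = Σnᵢ = 1 + X.
With p_i = (n_i/n_T)P, K_p = p_M^2 / (p_D).
Setting this equal to 0.734 bar and taking the physical root (0 < X < 1) gives X = 0.355.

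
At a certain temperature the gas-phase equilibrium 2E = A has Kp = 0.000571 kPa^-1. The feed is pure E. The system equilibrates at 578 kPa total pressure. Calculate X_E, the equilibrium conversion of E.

X = 0.343

Basis: 1 mol E initially; let X = conversion of E. Extent ξ = 0.5X.
Mole table: n_E = 1 − X; n_A = 0.5X.
Summing: n_T = 1 − 0.5X.
Mole fractions y_i = n_i/n_T; Kp = p_A / (p_E^2) with p_i = y_i·P.
Substituting and setting equal to 0.000571 kPa^-1 gives a polynomial in X; the root in (0,1) is X = 0.343.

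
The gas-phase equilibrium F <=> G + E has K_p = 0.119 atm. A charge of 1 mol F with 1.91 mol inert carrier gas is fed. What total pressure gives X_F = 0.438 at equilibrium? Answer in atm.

P = 1.17 atm

Take 1 mol F as basis and let X be its fractional conversion, so ξ = X.
At extent ξ: n_F = 1 − X; n_G = X; n_E = X; n_I = 1.91 (inert).
Summing: n_T = 2.91 + X.
K_p = p_G p_E / (p_F) with p_i = (n_i/n_T)·P.
At X = 0.438: the mole-fraction product g(X) = Π y_i^ν_i = 0.102. Since K_p = g(X)·P^{1}, P = (K_p/g)^(1/1) = (0.119/0.102)^(1/1) = 1.17 atm.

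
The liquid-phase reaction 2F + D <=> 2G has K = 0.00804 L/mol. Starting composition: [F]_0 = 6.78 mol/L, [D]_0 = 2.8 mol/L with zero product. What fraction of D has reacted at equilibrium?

X = 0.147

Let X = conversion of D; extent ξ = 2.8·X mol/L.
Concentrations: [F] = 6.78 − 5.6X; [D] = 2.8 − 2.8X; [G] = 5.6X.
K = [G]^2 / ([F]^2 [D]).
Setting equal to 0.00804 and solving for X on (0,1) gives X = 0.147.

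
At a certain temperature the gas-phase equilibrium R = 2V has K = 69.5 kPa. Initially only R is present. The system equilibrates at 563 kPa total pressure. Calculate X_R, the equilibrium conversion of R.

Let X = conversion of R (basis 1 mol R); extent of reaction ξ = X.
Moles: n_R = 1 − X; n_V = 2X.
Total moles n_T = 1 + X.
With p_i = (n_i/n_T)P, K = p_V^2 / (p_R).
This yields a degree-2 equation in X; solving on (0,1), X = 0.173.

X = 0.173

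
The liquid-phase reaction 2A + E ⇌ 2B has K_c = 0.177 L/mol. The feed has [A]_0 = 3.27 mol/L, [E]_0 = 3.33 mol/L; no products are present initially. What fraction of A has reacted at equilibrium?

Let X = conversion of A; extent ξ = 3.27X/2 mol/L.
Concentrations: [A] = 3.27 − 3.27X; [E] = 3.33 − 1.64X; [B] = 3.27X.
K_c = [B]^2 / ([A]^2 [E]).
This equals 0.177 at X = 0.407 (the root in 0 < X < 1).

X = 0.407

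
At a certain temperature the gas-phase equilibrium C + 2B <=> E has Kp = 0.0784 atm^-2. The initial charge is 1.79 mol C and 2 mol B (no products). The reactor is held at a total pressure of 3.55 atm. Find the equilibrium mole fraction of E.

y_E = 0.090

Basis: 2 mol B initially; let X = conversion of B. Extent ξ = X.
Mole table: n_C = 1.79 − X; n_B = 2 − 2X; n_E = X.
Total moles n_T = 3.79 − 2X.
With p_i = (n_i/n_T)P, Kp = p_E / (p_C p_B^2).
This yields a degree-3 equation in X; solving on (0,1), X = 0.290.
Then n_E = 0.29, n_T = 3.21, so y_E = 0.090.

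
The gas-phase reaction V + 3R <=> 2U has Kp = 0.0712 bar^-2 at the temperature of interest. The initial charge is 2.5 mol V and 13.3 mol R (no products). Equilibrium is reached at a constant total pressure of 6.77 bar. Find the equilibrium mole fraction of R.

y_R = 0.670

Basis: 2.5 mol V initially; let X = conversion of V. Extent ξ = 2.5X.
Mole table: n_V = 2.5 − 2.5X; n_R = 13.3 − 7.5X; n_U = 5X.
Total moles n_T = 15.8 − 5X.
y_i = n_i/n_T, p_i = y_i·P. Kp = p_U^2 / (p_V p_R^3).
Setting this equal to 0.0712 bar^-2 and taking the physical root (0 < X < 1) gives X = 0.653.
Then n_R = 8.4, n_T = 12.5, so y_R = 0.670.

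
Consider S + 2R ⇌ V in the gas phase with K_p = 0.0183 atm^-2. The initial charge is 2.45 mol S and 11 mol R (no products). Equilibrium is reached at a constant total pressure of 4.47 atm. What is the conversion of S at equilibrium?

Let X = conversion of S (basis 2.45 mol S); extent of reaction ξ = 2.45X.
Moles: n_S = 2.45 − 2.45X; n_R = 11 − 4.9X; n_V = 2.45X.
n_T = Σnᵢ = 13.4 − 4.9X.
y_i = n_i/n_T, p_i = y_i·P. K_p = p_V / (p_S p_R^2).
This yields a degree-3 equation in X; solving on (0,1), X = 0.191.

X = 0.191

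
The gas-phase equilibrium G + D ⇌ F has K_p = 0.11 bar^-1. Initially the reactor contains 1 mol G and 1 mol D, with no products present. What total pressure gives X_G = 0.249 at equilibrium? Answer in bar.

Basis: 1 mol G initially; let X = conversion of G. Extent ξ = X.
At extent ξ: n_G = 1 − X; n_D = 1 − X; n_F = X.
Total moles n_T = 2 − X.
K_p = p_F / (p_G p_D) with p_i = (n_i/n_T)·P.
At X = 0.249: the mole-fraction product g(X) = Π y_i^ν_i = 0.773. Since K_p = g(X)·P^{-1}, P = (g/K_p)^(1/1) = (0.773/0.11)^(1/1) = 7.03 bar.

P = 7.03 bar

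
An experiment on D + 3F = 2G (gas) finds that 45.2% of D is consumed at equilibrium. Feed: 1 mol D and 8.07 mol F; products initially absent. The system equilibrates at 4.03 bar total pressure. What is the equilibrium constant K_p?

Take 1 mol D as basis and let X be its fractional conversion, so ξ = X.
Species balance: n_D = 1 − X; n_F = 8.07 − 3X; n_G = 2X.
Total moles n_T = 9.07 − 2X.
At X = 0.452: n_D = 0.548, n_F = 6.71, n_G = 0.904, n_T = 8.17.
p_i = (n_i/n_T)·P. K_p = p_G^2 / (p_D p_F^3) = 0.0202 bar^-2.

K_p = 0.0202 bar^-2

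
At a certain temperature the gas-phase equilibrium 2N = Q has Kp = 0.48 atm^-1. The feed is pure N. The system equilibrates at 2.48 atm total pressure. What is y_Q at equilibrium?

y_Q = 0.412

Let X = conversion of N (basis 1 mol N); extent of reaction ξ = 0.5X.
Species balance: n_N = 1 − X; n_Q = 0.5X.
Total moles n_T = 1 − 0.5X.
Mole fractions y_i = n_i/n_T; Kp = p_Q / (p_N^2) with p_i = y_i·P.
This yields a degree-2 equation in X; solving on (0,1), X = 0.583.
Then n_Q = 0.292, n_T = 0.708, so y_Q = 0.412.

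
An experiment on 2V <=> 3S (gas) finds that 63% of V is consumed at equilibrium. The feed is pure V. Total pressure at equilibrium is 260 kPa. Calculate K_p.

Take 1 mol V as basis and let X be its fractional conversion, so ξ = 0.5X.
Mole table: n_V = 1 − X; n_S = 1.5X.
Total moles n_T = 1 + 0.5X.
At X = 0.63: n_V = 0.37, n_S = 0.945, n_T = 1.31.
p_i = (n_i/n_T)·P. K_p = p_S^3 / (p_V^2) = 1.22e+03 kPa.

K_p = 1.22e+03 kPa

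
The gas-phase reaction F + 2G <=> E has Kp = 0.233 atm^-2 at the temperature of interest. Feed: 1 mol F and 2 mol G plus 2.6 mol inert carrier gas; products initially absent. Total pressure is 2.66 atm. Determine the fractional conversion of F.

X = 0.146

Let X = conversion of F (basis 1 mol F); extent of reaction ξ = X.
Species balance: n_F = 1 − X; n_G = 2 − 2X; n_E = X; n_I = 2.6 (inert).
n_T = Σnᵢ = 5.6 − 2X.
Mole fractions y_i = n_i/n_T; Kp = p_E / (p_F p_G^2) with p_i = y_i·P.
Substituting and setting equal to 0.233 atm^-2 gives a polynomial in X; the root in (0,1) is X = 0.146.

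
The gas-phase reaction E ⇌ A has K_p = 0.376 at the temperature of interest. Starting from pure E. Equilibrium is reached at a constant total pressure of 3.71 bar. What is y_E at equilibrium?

Take 1 mol E as basis and let X be its fractional conversion, so ξ = X.
Moles: n_E = 1 − X; n_A = X.
Since Δν = 0, n_T = 1 throughout.
y_i = n_i/n_T, p_i = y_i·P. K_p = p_A / (p_E).
Equating to 0.376 and solving on 0 < X < 1: X = 0.273.
Then n_E = 0.727, n_T = 1, so y_E = 0.727.

y_E = 0.727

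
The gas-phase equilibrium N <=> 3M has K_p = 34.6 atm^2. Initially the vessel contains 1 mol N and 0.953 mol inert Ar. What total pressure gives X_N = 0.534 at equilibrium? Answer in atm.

P = 5.98 atm

Take 1 mol N as basis and let X be its fractional conversion, so ξ = X.
Mole table: n_N = 1 − X; n_M = 3X; n_I = 0.953 (inert).
Total moles n_T = 1.95 + 2X.
K_p = p_M^3 / (p_N) with p_i = (n_i/n_T)·P.
At X = 0.534: the mole-fraction product g(X) = Π y_i^ν_i = 0.9667. Since K_p = g(X)·P^{2}, P = (K_p/g)^(1/2) = (34.6/0.9667)^(1/2) = 5.98 atm.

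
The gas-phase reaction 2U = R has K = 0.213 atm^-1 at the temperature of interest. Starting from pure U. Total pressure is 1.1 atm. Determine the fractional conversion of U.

X = 0.282

Take 1 mol U as basis and let X be its fractional conversion, so ξ = 0.5X.
Species balance: n_U = 1 − X; n_R = 0.5X.
Total moles n_T = 1 − 0.5X.
Mole fractions y_i = n_i/n_T; K = p_R / (p_U^2) with p_i = y_i·P.
Substituting and setting equal to 0.213 atm^-1 gives a polynomial in X; the root in (0,1) is X = 0.282.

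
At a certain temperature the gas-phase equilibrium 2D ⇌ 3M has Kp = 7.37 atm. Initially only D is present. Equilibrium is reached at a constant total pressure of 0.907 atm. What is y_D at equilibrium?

y_D = 0.235

Basis: 1 mol D initially; let X = conversion of D. Extent ξ = 0.5X.
Species balance: n_D = 1 − X; n_M = 1.5X.
n_T = Σnᵢ = 1 + 0.5X.
Mole fractions y_i = n_i/n_T; Kp = p_M^3 / (p_D^2) with p_i = y_i·P.
Equating to 7.37 atm and solving on 0 < X < 1: X = 0.685.
Then n_D = 0.315, n_T = 1.34, so y_D = 0.235.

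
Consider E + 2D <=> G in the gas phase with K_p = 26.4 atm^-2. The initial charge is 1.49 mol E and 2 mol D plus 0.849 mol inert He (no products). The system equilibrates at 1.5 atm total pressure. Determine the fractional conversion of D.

X = 0.808

Take 2 mol D as basis and let X be its fractional conversion, so ξ = X.
Species balance: n_E = 1.49 − X; n_D = 2 − 2X; n_G = X; n_I = 0.849 (inert).
Total moles n_T = 4.34 − 2X.
y_i = n_i/n_T, p_i = y_i·P. K_p = p_G / (p_E p_D^2).
Equating to 26.4 atm^-2 and solving on 0 < X < 1: X = 0.808.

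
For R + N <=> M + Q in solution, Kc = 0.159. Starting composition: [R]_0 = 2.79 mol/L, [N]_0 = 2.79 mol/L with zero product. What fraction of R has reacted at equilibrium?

X = 0.285

Let X = conversion of R; extent ξ = 2.79·X mol/L.
Concentrations: [R] = 2.79 − 2.79X; [N] = 2.79 − 2.79X; [M] = 2.79X; [Q] = 2.79X.
Kc = [M] [Q] / ([R] [N]).
Solving Kc = 0.159 for X ∈ (0,1): X = 0.285.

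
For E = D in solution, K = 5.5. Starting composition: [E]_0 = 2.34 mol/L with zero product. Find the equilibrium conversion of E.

Let X = conversion of E; extent ξ = 2.34·X mol/L.
Concentrations: [E] = 2.34 − 2.34X; [D] = 2.34X.
K = [D] / ([E]).
Equating to 5.5: the physical root is X = 0.846.

X = 0.846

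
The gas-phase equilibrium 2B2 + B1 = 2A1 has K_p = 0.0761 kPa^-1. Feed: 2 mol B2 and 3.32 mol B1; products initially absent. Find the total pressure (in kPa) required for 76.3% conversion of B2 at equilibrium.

Take 2 mol B2 as basis and let X be its fractional conversion, so ξ = X.
At extent ξ: n_B2 = 2 − 2X; n_B1 = 3.32 − X; n_A1 = 2X.
n_T = Σnᵢ = 5.32 − X.
K_p = p_A1^2 / (p_B2^2 p_B1) with p_i = (n_i/n_T)·P.
At X = 0.763: the mole-fraction product g(X) = Π y_i^ν_i = 18.47. Since K_p = g(X)·P^{-1}, P = (g/K_p)^(1/1) = (18.47/0.0761)^(1/1) = 243 kPa.

P = 243 kPa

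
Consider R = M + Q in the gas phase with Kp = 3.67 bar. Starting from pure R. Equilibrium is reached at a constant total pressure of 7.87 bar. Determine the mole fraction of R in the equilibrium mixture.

Take 1 mol R as basis and let X be its fractional conversion, so ξ = X.
Moles: n_R = 1 − X; n_M = X; n_Q = X.
Summing: n_T = 1 + X.
Mole fractions y_i = n_i/n_T; Kp = p_M p_Q / (p_R) with p_i = y_i·P.
This yields a degree-2 equation in X; solving on (0,1), X = 0.564.
Then n_R = 0.436, n_T = 1.56, so y_R = 0.279.

y_R = 0.279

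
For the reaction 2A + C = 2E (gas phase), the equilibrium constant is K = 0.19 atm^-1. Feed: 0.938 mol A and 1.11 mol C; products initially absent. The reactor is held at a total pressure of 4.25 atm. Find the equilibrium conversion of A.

X = 0.388

Let X = conversion of A (basis 0.938 mol A); extent of reaction ξ = 0.469X.
Species balance: n_A = 0.938 − 0.938X; n_C = 1.11 − 0.469X; n_E = 0.938X.
Total moles n_T = 2.05 − 0.469X.
y_i = n_i/n_T, p_i = y_i·P. K = p_E^2 / (p_A^2 p_C).
This yields a degree-3 equation in X; solving on (0,1), X = 0.388.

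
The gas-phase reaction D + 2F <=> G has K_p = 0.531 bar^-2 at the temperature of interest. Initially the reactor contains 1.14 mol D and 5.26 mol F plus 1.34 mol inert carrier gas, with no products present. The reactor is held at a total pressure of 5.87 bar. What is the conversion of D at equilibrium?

Let X = conversion of D (basis 1.14 mol D); extent of reaction ξ = 1.14X.
Species balance: n_D = 1.14 − 1.14X; n_F = 5.26 − 2.28X; n_G = 1.14X; n_I = 1.34 (inert).
Summing: n_T = 7.74 − 2.28X.
With p_i = (n_i/n_T)P, K_p = p_G / (p_D p_F^2).
This yields a degree-3 equation in X; solving on (0,1), X = 0.857.

X = 0.857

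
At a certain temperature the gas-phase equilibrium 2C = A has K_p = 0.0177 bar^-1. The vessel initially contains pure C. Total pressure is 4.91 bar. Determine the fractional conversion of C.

Take 1 mol C as basis and let X be its fractional conversion, so ξ = 0.5X.
Species balance: n_C = 1 − X; n_A = 0.5X.
Total moles n_T = 1 − 0.5X.
With p_i = (n_i/n_T)P, K_p = p_A / (p_C^2).
Equating to 0.0177 bar^-1 and solving on 0 < X < 1: X = 0.139.

X = 0.139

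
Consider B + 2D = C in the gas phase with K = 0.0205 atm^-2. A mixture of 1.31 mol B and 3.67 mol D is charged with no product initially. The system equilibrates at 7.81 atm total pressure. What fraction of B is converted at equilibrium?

X = 0.363

Take 1.31 mol B as basis and let X be its fractional conversion, so ξ = 1.31X.
At extent ξ: n_B = 1.31 − 1.31X; n_D = 3.67 − 2.62X; n_C = 1.31X.
n_T = Σnᵢ = 4.98 − 2.62X.
y_i = n_i/n_T, p_i = y_i·P. K = p_C / (p_B p_D^2).
Substituting and setting equal to 0.0205 atm^-2 gives a polynomial in X; the root in (0,1) is X = 0.363.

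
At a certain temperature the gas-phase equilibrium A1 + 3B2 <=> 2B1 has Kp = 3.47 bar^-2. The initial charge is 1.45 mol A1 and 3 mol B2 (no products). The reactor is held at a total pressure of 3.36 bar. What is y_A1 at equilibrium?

Let X = conversion of B2 (basis 3 mol B2); extent of reaction ξ = X.
Moles: n_A1 = 1.45 − X; n_B2 = 3 − 3X; n_B1 = 2X.
n_T = Σnᵢ = 4.45 − 2X.
With p_i = (n_i/n_T)P, Kp = p_B1^2 / (p_A1 p_B2^3).
Setting this equal to 3.47 bar^-2 and taking the physical root (0 < X < 1) gives X = 0.712.
Then n_A1 = 0.738, n_T = 3.03, so y_A1 = 0.244.

y_A1 = 0.244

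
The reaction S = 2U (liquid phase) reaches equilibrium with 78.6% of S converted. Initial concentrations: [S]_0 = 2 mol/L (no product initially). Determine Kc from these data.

Kc = 23.1 mol/L

Let X = conversion of S.
Concentrations: [S] = 2 − 2X; [U] = 4X.
At X = 0.786: [S] = 0.428, [U] = 3.14.
Kc = [U]^2 / ([S]) = 23.1 mol/L.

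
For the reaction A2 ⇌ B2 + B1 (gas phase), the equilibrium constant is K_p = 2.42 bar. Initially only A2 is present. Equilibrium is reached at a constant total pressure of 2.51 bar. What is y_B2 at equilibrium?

y_B2 = 0.412

Let X = conversion of A2 (basis 1 mol A2); extent of reaction ξ = X.
Mole table: n_A2 = 1 − X; n_B2 = X; n_B1 = X.
Total moles n_T = 1 + X.
With p_i = (n_i/n_T)P, K_p = p_B2 p_B1 / (p_A2).
Substituting and setting equal to 2.42 bar gives a polynomial in X; the root in (0,1) is X = 0.701.
Then n_B2 = 0.701, n_T = 1.7, so y_B2 = 0.412.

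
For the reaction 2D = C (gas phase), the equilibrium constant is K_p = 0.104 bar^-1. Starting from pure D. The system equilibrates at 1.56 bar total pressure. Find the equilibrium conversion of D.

Let X = conversion of D (basis 1 mol D); extent of reaction ξ = 0.5X.
At extent ξ: n_D = 1 − X; n_C = 0.5X.
Total moles n_T = 1 − 0.5X.
y_i = n_i/n_T, p_i = y_i·P. K_p = p_C / (p_D^2).
Substituting and setting equal to 0.104 bar^-1 gives a polynomial in X; the root in (0,1) is X = 0.221.

X = 0.221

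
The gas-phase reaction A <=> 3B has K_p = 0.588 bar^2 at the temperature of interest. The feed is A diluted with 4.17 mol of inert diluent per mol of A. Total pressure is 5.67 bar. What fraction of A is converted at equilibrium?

X = 0.254

Take 1 mol A as basis and let X be its fractional conversion, so ξ = X.
Mole table: n_A = 1 − X; n_B = 3X; n_I = 4.17 (inert).
Total moles n_T = 5.17 + 2X.
Mole fractions y_i = n_i/n_T; K_p = p_B^3 / (p_A) with p_i = y_i·P.
Setting this equal to 0.588 bar^2 and taking the physical root (0 < X < 1) gives X = 0.254.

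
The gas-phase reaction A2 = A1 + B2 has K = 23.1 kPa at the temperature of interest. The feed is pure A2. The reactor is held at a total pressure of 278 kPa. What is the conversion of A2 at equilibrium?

Take 1 mol A2 as basis and let X be its fractional conversion, so ξ = X.
At extent ξ: n_A2 = 1 − X; n_A1 = X; n_B2 = X.
Total moles n_T = 1 + X.
y_i = n_i/n_T, p_i = y_i·P. K = p_A1 p_B2 / (p_A2).
Substituting and setting equal to 23.1 kPa gives a polynomial in X; the root in (0,1) is X = 0.277.

X = 0.277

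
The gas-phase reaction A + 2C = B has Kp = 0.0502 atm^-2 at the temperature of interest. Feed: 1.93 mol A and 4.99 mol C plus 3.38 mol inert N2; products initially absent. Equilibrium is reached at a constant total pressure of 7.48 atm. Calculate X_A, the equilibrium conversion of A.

Basis: 1.93 mol A initially; let X = conversion of A. Extent ξ = 1.93X.
Mole table: n_A = 1.93 − 1.93X; n_C = 4.99 − 3.86X; n_B = 1.93X; n_I = 3.38 (inert).
n_T = Σnᵢ = 10.3 − 3.86X.
Mole fractions y_i = n_i/n_T; Kp = p_B / (p_A p_C^2) with p_i = y_i·P.
This yields a degree-3 equation in X; solving on (0,1), X = 0.324.

X = 0.324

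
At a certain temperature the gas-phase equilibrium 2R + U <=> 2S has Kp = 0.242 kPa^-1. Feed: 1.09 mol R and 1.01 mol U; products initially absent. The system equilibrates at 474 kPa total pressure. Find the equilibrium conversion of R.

Take 1.09 mol R as basis and let X be its fractional conversion, so ξ = 0.545X.
Mole table: n_R = 1.09 − 1.09X; n_U = 1.01 − 0.545X; n_S = 1.09X.
Total moles n_T = 2.1 − 0.545X.
With p_i = (n_i/n_T)P, Kp = p_S^2 / (p_R^2 p_U).
Equating to 0.242 kPa^-1 and solving on 0 < X < 1: X = 0.860.

X = 0.860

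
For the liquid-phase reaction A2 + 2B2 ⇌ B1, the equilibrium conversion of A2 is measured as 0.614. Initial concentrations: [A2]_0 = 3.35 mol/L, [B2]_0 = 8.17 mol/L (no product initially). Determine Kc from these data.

Kc = 0.0967 (mol/L)^-2

Let X = conversion of A2.
Concentrations: [A2] = 3.35 − 3.35X; [B2] = 8.17 − 6.7X; [B1] = 3.35X.
At X = 0.614: [A2] = 1.29, [B2] = 4.06, [B1] = 2.06.
Kc = [B1] / ([A2] [B2]^2) = 0.0967 (mol/L)^-2.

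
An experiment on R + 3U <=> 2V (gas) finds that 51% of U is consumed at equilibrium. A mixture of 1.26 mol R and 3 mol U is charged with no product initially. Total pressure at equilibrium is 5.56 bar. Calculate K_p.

K_p = 0.148 bar^-2

Let X = conversion of U (basis 3 mol U); extent of reaction ξ = X.
Species balance: n_R = 1.26 − X; n_U = 3 − 3X; n_V = 2X.
Summing: n_T = 4.26 − 2X.
At X = 0.51: n_R = 0.75, n_U = 1.47, n_V = 1.02, n_T = 3.24.
p_i = (n_i/n_T)·P. K_p = p_V^2 / (p_R p_U^3) = 0.148 bar^-2.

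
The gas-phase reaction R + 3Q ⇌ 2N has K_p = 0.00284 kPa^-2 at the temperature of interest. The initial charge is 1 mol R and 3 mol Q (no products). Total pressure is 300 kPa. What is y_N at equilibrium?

Basis: 1 mol R initially; let X = conversion of R. Extent ξ = X.
At extent ξ: n_R = 1 − X; n_Q = 3 − 3X; n_N = 2X.
Total moles n_T = 4 − 2X.
y_i = n_i/n_T, p_i = y_i·P. K_p = p_N^2 / (p_R p_Q^3).
Setting this equal to 0.00284 kPa^-2 and taking the physical root (0 < X < 1) gives X = 0.786.
Then n_N = 1.57, n_T = 2.43, so y_N = 0.647.

y_N = 0.647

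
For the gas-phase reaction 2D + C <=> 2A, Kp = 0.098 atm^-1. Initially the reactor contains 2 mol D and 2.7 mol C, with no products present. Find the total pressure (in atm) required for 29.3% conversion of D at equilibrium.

P = 3.21 atm

Basis: 2 mol D initially; let X = conversion of D. Extent ξ = X.
Mole table: n_D = 2 − 2X; n_C = 2.7 − X; n_A = 2X.
Total moles n_T = 4.7 − X.
Kp = p_A^2 / (p_D^2 p_C) with p_i = (n_i/n_T)·P.
At X = 0.293: the mole-fraction product g(X) = Π y_i^ν_i = 0.3145. Since Kp = g(X)·P^{-1}, P = (g/Kp)^(1/1) = (0.3145/0.098)^(1/1) = 3.21 atm.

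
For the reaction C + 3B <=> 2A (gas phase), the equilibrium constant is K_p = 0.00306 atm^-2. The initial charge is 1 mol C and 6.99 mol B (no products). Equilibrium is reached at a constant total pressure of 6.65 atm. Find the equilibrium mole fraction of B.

y_B = 0.822

Basis: 1 mol C initially; let X = conversion of C. Extent ξ = X.
Species balance: n_C = 1 − X; n_B = 6.99 − 3X; n_A = 2X.
Total moles n_T = 7.99 − 2X.
Mole fractions y_i = n_i/n_T; K_p = p_A^2 / (p_C p_B^3) with p_i = y_i·P.
Substituting and setting equal to 0.00306 atm^-2 gives a polynomial in X; the root in (0,1) is X = 0.309.
Then n_B = 6.06, n_T = 7.37, so y_B = 0.822.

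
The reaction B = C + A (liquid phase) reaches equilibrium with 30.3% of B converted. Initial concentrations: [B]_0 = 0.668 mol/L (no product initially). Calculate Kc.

Kc = 0.088 mol/L

Let X = conversion of B.
Concentrations: [B] = 0.668 − 0.668X; [C] = 0.668X; [A] = 0.668X.
At X = 0.303: [B] = 0.466, [C] = 0.202, [A] = 0.202.
Kc = [C] [A] / ([B]) = 0.088 mol/L.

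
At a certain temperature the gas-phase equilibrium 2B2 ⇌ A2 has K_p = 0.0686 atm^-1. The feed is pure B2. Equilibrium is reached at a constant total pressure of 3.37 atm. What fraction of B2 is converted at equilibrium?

X = 0.279

Basis: 1 mol B2 initially; let X = conversion of B2. Extent ξ = 0.5X.
Mole table: n_B2 = 1 − X; n_A2 = 0.5X.
n_T = Σnᵢ = 1 − 0.5X.
Mole fractions y_i = n_i/n_T; K_p = p_A2 / (p_B2^2) with p_i = y_i·P.
Substituting and setting equal to 0.0686 atm^-1 gives a polynomial in X; the root in (0,1) is X = 0.279.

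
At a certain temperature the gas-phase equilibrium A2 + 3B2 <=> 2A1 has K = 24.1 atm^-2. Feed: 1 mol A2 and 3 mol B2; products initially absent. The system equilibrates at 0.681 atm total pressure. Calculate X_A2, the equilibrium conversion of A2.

Let X = conversion of A2 (basis 1 mol A2); extent of reaction ξ = X.
At extent ξ: n_A2 = 1 − X; n_B2 = 3 − 3X; n_A1 = 2X.
Summing: n_T = 4 − 2X.
y_i = n_i/n_T, p_i = y_i·P. K = p_A1^2 / (p_A2 p_B2^3).
Substituting and setting equal to 24.1 atm^-2 gives a polynomial in X; the root in (0,1) is X = 0.567.

X = 0.567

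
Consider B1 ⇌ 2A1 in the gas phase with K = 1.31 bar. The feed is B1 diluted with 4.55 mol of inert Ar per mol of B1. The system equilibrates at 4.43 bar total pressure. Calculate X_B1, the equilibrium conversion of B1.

Take 1 mol B1 as basis and let X be its fractional conversion, so ξ = X.
Moles: n_B1 = 1 − X; n_A1 = 2X; n_I = 4.55 (inert).
Total moles n_T = 5.55 + X.
Mole fractions y_i = n_i/n_T; K = p_A1^2 / (p_B1) with p_i = y_i·P.
This yields a degree-2 equation in X; solving on (0,1), X = 0.481.

X = 0.481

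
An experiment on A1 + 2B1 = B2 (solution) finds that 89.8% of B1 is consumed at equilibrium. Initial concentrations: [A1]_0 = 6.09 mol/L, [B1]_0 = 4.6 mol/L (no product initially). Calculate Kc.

Let X = conversion of B1.
Concentrations: [A1] = 6.09 − 2.3X; [B1] = 4.6 − 4.6X; [B2] = 2.3X.
At X = 0.898: [A1] = 4.02, [B1] = 0.469, [B2] = 2.07.
Kc = [B2] / ([A1] [B1]^2) = 2.33 (mol/L)^-2.

Kc = 2.33 (mol/L)^-2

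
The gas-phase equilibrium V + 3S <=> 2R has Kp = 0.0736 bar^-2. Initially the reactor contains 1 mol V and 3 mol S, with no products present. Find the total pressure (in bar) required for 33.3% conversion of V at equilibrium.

Take 1 mol V as basis and let X be its fractional conversion, so ξ = X.
Species balance: n_V = 1 − X; n_S = 3 − 3X; n_R = 2X.
Total moles n_T = 4 − 2X.
Kp = p_R^2 / (p_V p_S^3) with p_i = (n_i/n_T)·P.
At X = 0.333: the mole-fraction product g(X) = Π y_i^ν_i = 0.9226. Since Kp = g(X)·P^{-2}, P = (g/Kp)^(1/2) = (0.9226/0.0736)^(1/2) = 3.54 bar.

P = 3.54 bar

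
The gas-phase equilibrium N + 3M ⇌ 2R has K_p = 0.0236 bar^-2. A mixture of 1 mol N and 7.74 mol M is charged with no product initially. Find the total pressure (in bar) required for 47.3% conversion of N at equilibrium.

Basis: 1 mol N initially; let X = conversion of N. Extent ξ = X.
Mole table: n_N = 1 − X; n_M = 7.74 − 3X; n_R = 2X.
Summing: n_T = 8.74 − 2X.
K_p = p_R^2 / (p_N p_M^3) with p_i = (n_i/n_T)·P.
At X = 0.473: the mole-fraction product g(X) = Π y_i^ν_i = 0.4084. Since K_p = g(X)·P^{-2}, P = (g/K_p)^(1/2) = (0.4084/0.0236)^(1/2) = 4.16 bar.

P = 4.16 bar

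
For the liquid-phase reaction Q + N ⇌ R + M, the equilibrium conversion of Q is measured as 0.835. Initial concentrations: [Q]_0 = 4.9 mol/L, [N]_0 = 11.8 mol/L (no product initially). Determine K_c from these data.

K_c = 2.69

Let X = conversion of Q.
Concentrations: [Q] = 4.9 − 4.9X; [N] = 11.8 − 4.9X; [R] = 4.9X; [M] = 4.9X.
At X = 0.835: [Q] = 0.809, [N] = 7.71, [R] = 4.09, [M] = 4.09.
K_c = [R] [M] / ([Q] [N]) = 2.69.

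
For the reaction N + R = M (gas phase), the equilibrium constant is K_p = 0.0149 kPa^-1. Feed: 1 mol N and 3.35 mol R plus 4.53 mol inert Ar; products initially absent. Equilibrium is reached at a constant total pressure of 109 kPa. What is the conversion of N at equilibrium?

Let X = conversion of N (basis 1 mol N); extent of reaction ξ = X.
Species balance: n_N = 1 − X; n_R = 3.35 − X; n_M = X; n_I = 4.53 (inert).
n_T = Σnᵢ = 8.88 − X.
y_i = n_i/n_T, p_i = y_i·P. K_p = p_M / (p_N p_R).
This yields a degree-2 equation in X; solving on (0,1), X = 0.363.

X = 0.363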